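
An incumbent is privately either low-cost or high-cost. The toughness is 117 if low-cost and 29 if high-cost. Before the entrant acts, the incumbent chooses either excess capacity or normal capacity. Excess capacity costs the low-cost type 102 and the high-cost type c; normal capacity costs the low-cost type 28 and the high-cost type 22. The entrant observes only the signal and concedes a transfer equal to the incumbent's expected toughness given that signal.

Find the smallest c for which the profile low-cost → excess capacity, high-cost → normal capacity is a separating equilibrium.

110

Under separation: excess capacity → low-cost (pays 117); normal capacity → high-cost (pays 29).
Low-cost: 117 − 102 = 15 ≥ 29 − 28 = 1. Holds regardless of c. ✓
High-cost: 29 − 22 ≥ 117 − c, so c ≥ 117 − 7 = 110.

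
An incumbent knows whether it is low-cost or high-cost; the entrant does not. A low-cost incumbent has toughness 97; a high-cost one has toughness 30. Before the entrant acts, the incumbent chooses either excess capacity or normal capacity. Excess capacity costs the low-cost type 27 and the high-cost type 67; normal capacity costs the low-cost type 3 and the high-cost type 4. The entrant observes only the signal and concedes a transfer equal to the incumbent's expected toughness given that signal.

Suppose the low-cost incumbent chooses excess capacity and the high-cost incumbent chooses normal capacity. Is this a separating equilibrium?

If types separate, excess capacity earns payment 97 and normal capacity earns 30.
Low-cost: excess capacity gives 97 − 27 = 70; normal capacity gives 30 − 3 = 27. No deviation. ✓
High-cost: normal capacity gives 30 − 4 = 26; excess capacity gives 97 − 67 = 30. Would deviate. ✗

No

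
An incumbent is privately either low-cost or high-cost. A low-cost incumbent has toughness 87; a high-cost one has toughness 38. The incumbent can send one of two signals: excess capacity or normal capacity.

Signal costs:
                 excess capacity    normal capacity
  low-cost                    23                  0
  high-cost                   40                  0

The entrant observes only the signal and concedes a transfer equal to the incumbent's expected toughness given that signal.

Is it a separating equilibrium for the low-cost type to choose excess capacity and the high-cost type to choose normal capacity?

If types separate, excess capacity earns payment 87 and normal capacity earns 38.
Low-cost: excess capacity gives 87 − 23 = 64; normal capacity gives 38 − 0 = 38. No deviation. ✓
High-cost: normal capacity gives 38 − 0 = 38; excess capacity gives 87 − 40 = 47. Would deviate. ✗

No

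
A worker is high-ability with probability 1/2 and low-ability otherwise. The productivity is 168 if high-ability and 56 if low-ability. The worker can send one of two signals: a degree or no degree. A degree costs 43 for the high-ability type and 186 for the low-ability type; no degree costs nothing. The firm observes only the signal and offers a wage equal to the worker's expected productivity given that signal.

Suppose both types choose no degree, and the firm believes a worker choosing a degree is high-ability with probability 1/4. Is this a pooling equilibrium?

On the equilibrium path (no degree) the firm holds the prior 1/2 and pays 1/2·168 + 1/2·56 = 112. Off-path (degree) belief 1/4 gives 1/4·168 + 3/4·56 = 84.
High-ability: no degree gives 112 − 0 = 112; degree gives 84 − 43 = 41. Stays. ✓
Low-ability: no degree gives 112 − 0 = 112; degree gives 84 − 186 = -102. Stays. ✓
Beliefs are Bayes-consistent on-path and both types best-respond.

Yes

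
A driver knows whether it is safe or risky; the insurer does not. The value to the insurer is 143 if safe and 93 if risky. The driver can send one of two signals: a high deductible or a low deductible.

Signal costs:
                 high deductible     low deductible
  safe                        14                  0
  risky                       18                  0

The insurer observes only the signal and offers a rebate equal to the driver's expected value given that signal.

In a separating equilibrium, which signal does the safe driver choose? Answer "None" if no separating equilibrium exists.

None

Try safe → high deductible, risky → low deductible:
  Under separation the insurer infers type exactly: high deductible → safe (pays 143), low deductible → risky (pays 93).
  Safe: high deductible gives 143 − 14 = 129; low deductible gives 93 − 0 = 93. No deviation. ✓
  Risky: low deductible gives 93 − 0 = 93; high deductible gives 143 − 18 = 125. Would deviate. ✗
Try safe → low deductible, risky → high deductible:
  Under separation the insurer infers type exactly: low deductible → safe (pays 143), high deductible → risky (pays 93).
  Safe: low deductible gives 143 − 0 = 143; high deductible gives 93 − 14 = 79. No deviation. ✓
  Risky: high deductible gives 93 − 18 = 75; low deductible gives 143 − 0 = 143. Would deviate. ✗
Neither assignment is incentive-compatible.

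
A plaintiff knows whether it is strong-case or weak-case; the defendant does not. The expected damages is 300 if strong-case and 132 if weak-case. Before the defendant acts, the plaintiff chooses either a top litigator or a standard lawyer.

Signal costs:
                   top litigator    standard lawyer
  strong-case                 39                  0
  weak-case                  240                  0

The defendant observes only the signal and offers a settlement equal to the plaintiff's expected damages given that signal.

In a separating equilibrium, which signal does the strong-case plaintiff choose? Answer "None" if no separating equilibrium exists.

top litigator

Try strong-case → top litigator, weak-case → standard lawyer:
  If types separate, top litigator earns payment 300 and standard lawyer earns 132.
  Strong-case: top litigator gives 300 − 39 = 261; standard lawyer gives 132 − 0 = 132. No deviation. ✓
  Weak-case: standard lawyer gives 132 − 0 = 132; top litigator gives 300 − 240 = 60. No deviation. ✓
Both hold — the strong-case type sends top litigator.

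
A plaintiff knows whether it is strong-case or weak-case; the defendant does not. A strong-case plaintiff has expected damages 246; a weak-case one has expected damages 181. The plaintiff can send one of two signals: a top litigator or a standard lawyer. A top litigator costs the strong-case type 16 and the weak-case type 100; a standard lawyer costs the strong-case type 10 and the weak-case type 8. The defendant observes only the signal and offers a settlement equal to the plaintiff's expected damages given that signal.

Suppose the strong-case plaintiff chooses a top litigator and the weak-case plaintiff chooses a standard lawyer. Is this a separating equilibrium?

If types separate, top litigator earns payment 246 and standard lawyer earns 181.
Strong-case: top litigator gives 246 − 16 = 230; standard lawyer gives 181 − 10 = 171. No deviation. ✓
Weak-case: standard lawyer gives 181 − 8 = 173; top litigator gives 246 − 100 = 146. No deviation. ✓
Both incentive constraints hold.

Yes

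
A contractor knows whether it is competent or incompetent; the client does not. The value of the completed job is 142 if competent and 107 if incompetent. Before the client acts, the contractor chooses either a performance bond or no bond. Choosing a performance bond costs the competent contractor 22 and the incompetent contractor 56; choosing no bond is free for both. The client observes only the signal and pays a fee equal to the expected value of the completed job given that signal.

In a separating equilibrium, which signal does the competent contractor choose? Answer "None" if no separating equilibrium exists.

bond

Try competent → bond, incompetent → no bond:
  Under separation the client infers type exactly: bond → competent (pays 142), no bond → incompetent (pays 107).
  Competent: bond gives 142 − 22 = 120; no bond gives 107 − 0 = 107. No deviation. ✓
  Incompetent: no bond gives 107 − 0 = 107; bond gives 142 − 56 = 86. No deviation. ✓
Both hold — the competent type sends bond.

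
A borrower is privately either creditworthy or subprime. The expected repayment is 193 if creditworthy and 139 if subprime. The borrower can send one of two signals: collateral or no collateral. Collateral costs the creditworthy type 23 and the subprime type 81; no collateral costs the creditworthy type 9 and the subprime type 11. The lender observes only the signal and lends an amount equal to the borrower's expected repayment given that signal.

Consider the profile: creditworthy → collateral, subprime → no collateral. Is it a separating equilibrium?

If types separate, collateral earns payment 193 and no collateral earns 139.
Creditworthy: collateral gives 193 − 23 = 170; no collateral gives 139 − 9 = 130. No deviation. ✓
Subprime: no collateral gives 139 − 11 = 128; collateral gives 193 − 81 = 112. No deviation. ✓
Neither type gains from mimicking the other.

Yes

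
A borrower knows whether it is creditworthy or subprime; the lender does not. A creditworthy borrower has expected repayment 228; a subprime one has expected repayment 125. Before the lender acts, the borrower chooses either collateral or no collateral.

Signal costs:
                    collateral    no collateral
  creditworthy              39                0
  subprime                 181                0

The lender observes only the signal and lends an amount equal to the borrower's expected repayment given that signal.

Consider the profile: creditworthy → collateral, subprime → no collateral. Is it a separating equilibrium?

If types separate, collateral earns payment 228 and no collateral earns 125.
Creditworthy: collateral gives 228 − 39 = 189; no collateral gives 125 − 0 = 125. No deviation. ✓
Subprime: no collateral gives 125 − 0 = 125; collateral gives 228 − 181 = 47. No deviation. ✓
Neither type gains from mimicking the other.

Yes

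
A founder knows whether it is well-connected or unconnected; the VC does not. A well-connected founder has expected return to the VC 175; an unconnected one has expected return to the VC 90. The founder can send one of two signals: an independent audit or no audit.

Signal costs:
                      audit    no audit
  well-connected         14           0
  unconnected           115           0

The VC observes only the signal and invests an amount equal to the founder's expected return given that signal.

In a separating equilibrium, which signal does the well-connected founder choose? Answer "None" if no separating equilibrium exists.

audit

Try well-connected → audit, unconnected → no audit:
  Under separation the VC infers type exactly: audit → well-connected (pays 175), no audit → unconnected (pays 90).
  Well-connected: audit gives 175 − 14 = 161; no audit gives 90 − 0 = 90. No deviation. ✓
  Unconnected: no audit gives 90 − 0 = 90; audit gives 175 − 115 = 60. No deviation. ✓
Both hold — the well-connected type sends audit.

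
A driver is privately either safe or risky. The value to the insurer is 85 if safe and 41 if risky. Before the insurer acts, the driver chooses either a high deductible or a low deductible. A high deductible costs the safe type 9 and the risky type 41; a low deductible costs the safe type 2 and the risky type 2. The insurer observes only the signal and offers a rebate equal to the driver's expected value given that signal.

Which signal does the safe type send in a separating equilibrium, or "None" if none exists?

None

Try safe → high deductible, risky → low deductible:
  If types separate, high deductible earns payment 85 and low deductible earns 41.
  Safe: high deductible gives 85 − 9 = 76; low deductible gives 41 − 2 = 39. No deviation. ✓
  Risky: low deductible gives 41 − 2 = 39; high deductible gives 85 − 41 = 44. Would deviate. ✗
Try safe → low deductible, risky → high deductible:
  If types separate, low deductible earns payment 85 and high deductible earns 41.
  Safe: low deductible gives 85 − 2 = 83; high deductible gives 41 − 9 = 32. No deviation. ✓
  Risky: high deductible gives 41 − 41 = 0; low deductible gives 85 − 2 = 83. Would deviate. ✗
Neither assignment is incentive-compatible.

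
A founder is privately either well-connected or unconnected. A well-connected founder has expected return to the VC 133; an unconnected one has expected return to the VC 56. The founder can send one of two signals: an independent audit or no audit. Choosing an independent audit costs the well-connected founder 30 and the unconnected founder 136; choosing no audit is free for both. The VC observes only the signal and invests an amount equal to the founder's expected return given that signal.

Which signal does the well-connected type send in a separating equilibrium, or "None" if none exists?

audit

Try well-connected → audit, unconnected → no audit:
  If types separate, audit earns payment 133 and no audit earns 56.
  Well-connected: audit gives 133 − 30 = 103; no audit gives 56 − 0 = 56. No deviation. ✓
  Unconnected: no audit gives 56 − 0 = 56; audit gives 133 − 136 = -3. No deviation. ✓
Both hold — the well-connected type sends audit.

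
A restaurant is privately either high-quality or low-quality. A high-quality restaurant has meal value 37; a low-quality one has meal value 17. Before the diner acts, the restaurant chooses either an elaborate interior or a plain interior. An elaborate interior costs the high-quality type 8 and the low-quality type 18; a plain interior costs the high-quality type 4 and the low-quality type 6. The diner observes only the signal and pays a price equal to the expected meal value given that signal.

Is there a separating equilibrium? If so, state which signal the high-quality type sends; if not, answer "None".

Try high-quality → elaborate interior, low-quality → plain interior:
  If types separate, elaborate interior earns payment 37 and plain interior earns 17.
  High-quality: elaborate interior gives 37 − 8 = 29; plain interior gives 17 − 4 = 13. No deviation. ✓
  Low-quality: plain interior gives 17 − 6 = 11; elaborate interior gives 37 − 18 = 19. Would deviate. ✗
Try high-quality → plain interior, low-quality → elaborate interior:
  If types separate, plain interior earns payment 37 and elaborate interior earns 17.
  High-quality: plain interior gives 37 − 4 = 33; elaborate interior gives 17 − 8 = 9. No deviation. ✓
  Low-quality: elaborate interior gives 17 − 18 = -1; plain interior gives 37 − 6 = 31. Would deviate. ✗
Neither assignment is incentive-compatible.

None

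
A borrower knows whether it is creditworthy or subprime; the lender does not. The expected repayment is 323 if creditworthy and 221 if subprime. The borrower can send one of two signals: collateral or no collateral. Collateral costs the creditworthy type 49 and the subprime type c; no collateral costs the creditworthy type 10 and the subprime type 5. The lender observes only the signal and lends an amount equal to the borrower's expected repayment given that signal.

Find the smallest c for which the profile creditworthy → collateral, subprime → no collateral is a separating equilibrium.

107

Under separation: collateral → creditworthy (pays 323); no collateral → subprime (pays 221).
Creditworthy: 323 − 49 = 274 ≥ 221 − 10 = 211. Holds regardless of c. ✓
Subprime: 221 − 5 ≥ 323 − c, so c ≥ 323 − 216 = 107.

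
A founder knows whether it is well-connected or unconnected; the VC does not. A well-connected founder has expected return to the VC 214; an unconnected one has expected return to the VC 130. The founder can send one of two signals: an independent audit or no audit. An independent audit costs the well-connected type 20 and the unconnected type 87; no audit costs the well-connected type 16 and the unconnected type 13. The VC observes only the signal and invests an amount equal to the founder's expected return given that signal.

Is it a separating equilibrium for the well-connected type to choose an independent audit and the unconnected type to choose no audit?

No

Under separation the VC infers type exactly: audit → well-connected (pays 214), no audit → unconnected (pays 130).
Well-connected: audit gives 214 − 20 = 194; no audit gives 130 − 16 = 114. No deviation. ✓
Unconnected: no audit gives 130 − 13 = 117; audit gives 214 − 87 = 127. Would deviate. ✗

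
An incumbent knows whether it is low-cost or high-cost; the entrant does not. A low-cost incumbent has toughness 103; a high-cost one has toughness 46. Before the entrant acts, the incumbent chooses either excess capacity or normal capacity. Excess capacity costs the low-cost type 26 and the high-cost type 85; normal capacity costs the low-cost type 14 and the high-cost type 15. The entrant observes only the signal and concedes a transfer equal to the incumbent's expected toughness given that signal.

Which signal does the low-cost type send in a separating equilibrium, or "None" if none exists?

Try low-cost → excess capacity, high-cost → normal capacity:
  If types separate, excess capacity earns payment 103 and normal capacity earns 46.
  Low-cost: excess capacity gives 103 − 26 = 77; normal capacity gives 46 − 14 = 32. No deviation. ✓
  High-cost: normal capacity gives 46 − 15 = 31; excess capacity gives 103 − 85 = 18. No deviation. ✓
Both hold — the low-cost type sends excess capacity.

excess capacity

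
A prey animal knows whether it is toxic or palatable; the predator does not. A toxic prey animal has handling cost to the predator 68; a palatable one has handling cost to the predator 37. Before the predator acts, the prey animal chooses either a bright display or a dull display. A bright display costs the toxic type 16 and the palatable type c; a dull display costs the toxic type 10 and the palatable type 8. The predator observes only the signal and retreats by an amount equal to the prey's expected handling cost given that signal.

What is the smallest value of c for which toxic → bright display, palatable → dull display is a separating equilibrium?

Under separation: bright display → toxic (pays 68); dull display → palatable (pays 37).
Toxic: 68 − 16 = 52 ≥ 37 − 10 = 27. Holds regardless of c. ✓
Palatable: 37 − 8 ≥ 68 − c, so c ≥ 68 − 29 = 39.

39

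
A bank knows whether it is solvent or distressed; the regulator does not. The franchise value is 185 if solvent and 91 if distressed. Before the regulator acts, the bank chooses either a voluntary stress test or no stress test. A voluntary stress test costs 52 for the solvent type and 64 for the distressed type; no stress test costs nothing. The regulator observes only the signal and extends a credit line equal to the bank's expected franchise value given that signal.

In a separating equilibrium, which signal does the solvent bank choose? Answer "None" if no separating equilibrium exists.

None

Try solvent → stress test, distressed → no stress test:
  If types separate, stress test earns payment 185 and no stress test earns 91.
  Solvent: stress test gives 185 − 52 = 133; no stress test gives 91 − 0 = 91. No deviation. ✓
  Distressed: no stress test gives 91 − 0 = 91; stress test gives 185 − 64 = 121. Would deviate. ✗
Try solvent → no stress test, distressed → stress test:
  If types separate, no stress test earns payment 185 and stress test earns 91.
  Solvent: no stress test gives 185 − 0 = 185; stress test gives 91 − 52 = 39. No deviation. ✓
  Distressed: stress test gives 91 − 64 = 27; no stress test gives 185 − 0 = 185. Would deviate. ✗
Neither assignment is incentive-compatible.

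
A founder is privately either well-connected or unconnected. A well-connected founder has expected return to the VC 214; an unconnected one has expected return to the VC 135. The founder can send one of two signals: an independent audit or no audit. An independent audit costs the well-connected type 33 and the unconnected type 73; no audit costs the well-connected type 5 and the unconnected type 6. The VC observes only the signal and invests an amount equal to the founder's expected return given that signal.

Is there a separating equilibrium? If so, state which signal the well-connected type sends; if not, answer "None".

Try well-connected → audit, unconnected → no audit:
  Under separation the VC infers type exactly: audit → well-connected (pays 214), no audit → unconnected (pays 135).
  Well-connected: audit gives 214 − 33 = 181; no audit gives 135 − 5 = 130. No deviation. ✓
  Unconnected: no audit gives 135 − 6 = 129; audit gives 214 − 73 = 141. Would deviate. ✗
Try well-connected → no audit, unconnected → audit:
  Under separation the VC infers type exactly: no audit → well-connected (pays 214), audit → unconnected (pays 135).
  Well-connected: no audit gives 214 − 5 = 209; audit gives 135 − 33 = 102. No deviation. ✓
  Unconnected: audit gives 135 − 73 = 62; no audit gives 214 − 6 = 208. Would deviate. ✗
Neither assignment is incentive-compatible.

None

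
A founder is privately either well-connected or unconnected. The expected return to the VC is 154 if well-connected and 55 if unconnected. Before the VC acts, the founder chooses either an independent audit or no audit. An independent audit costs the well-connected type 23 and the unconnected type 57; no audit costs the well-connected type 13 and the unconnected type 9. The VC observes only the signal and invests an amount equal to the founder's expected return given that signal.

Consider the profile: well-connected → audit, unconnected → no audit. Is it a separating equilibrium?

No

If types separate, audit earns payment 154 and no audit earns 55.
Well-connected: audit gives 154 − 23 = 131; no audit gives 55 − 13 = 42. No deviation. ✓
Unconnected: no audit gives 55 − 9 = 46; audit gives 154 − 57 = 97. Would deviate. ✗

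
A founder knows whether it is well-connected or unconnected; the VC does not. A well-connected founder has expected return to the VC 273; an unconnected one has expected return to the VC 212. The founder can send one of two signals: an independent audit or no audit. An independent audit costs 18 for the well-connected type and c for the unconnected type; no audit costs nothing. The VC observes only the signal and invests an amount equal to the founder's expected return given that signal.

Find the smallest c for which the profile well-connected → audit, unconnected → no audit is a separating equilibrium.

61

Under separation: audit → well-connected (pays 273); no audit → unconnected (pays 212).
Well-connected: 273 − 18 = 255 ≥ 212 − 0 = 212. Holds regardless of c. ✓
Unconnected: 212 − 0 ≥ 273 − c, so c ≥ 273 − 212 = 61.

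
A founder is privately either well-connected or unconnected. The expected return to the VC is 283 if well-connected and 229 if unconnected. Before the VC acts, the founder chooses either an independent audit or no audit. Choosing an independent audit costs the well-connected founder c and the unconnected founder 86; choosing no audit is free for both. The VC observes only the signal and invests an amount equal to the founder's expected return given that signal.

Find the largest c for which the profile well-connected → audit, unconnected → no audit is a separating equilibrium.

54

Under separation: audit → well-connected (pays 283); no audit → unconnected (pays 229).
Unconnected: 229 − 0 = 229 ≥ 283 − 86 = 197. Holds regardless of c. ✓
Well-connected: 283 − c ≥ 229 − 0, so c ≤ 283 − 229 = 54.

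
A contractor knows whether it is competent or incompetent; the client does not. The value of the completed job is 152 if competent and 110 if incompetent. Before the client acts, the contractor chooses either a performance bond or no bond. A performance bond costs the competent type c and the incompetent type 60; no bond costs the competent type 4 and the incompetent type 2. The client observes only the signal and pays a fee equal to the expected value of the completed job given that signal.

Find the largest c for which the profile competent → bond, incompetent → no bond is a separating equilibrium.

46

Under separation: bond → competent (pays 152); no bond → incompetent (pays 110).
Incompetent: 110 − 2 = 108 ≥ 152 − 60 = 92. Holds regardless of c. ✓
Competent: 152 − c ≥ 110 − 4, so c ≤ 152 − 106 = 46.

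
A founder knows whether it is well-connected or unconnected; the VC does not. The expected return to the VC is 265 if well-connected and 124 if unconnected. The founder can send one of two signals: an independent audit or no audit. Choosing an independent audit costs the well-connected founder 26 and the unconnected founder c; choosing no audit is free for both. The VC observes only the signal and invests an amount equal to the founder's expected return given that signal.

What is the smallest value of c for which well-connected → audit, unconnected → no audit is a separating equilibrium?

Under separation: audit → well-connected (pays 265); no audit → unconnected (pays 124).
Well-connected: 265 − 26 = 239 ≥ 124 − 0 = 124. Holds regardless of c. ✓
Unconnected: 124 − 0 ≥ 265 − c, so c ≥ 265 − 124 = 141.

141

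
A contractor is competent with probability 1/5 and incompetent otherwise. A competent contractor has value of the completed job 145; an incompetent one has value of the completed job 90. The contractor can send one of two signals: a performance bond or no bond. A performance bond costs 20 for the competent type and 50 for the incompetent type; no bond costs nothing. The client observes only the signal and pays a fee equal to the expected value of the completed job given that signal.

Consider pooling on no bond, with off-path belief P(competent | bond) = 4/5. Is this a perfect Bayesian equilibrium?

At the pooled signal (no bond) the client holds the prior 1/5 and pays 1/5·145 + 4/5·90 = 101. Off-path (bond) belief 4/5 gives 4/5·145 + 1/5·90 = 134.
Competent: no bond gives 101 − 0 = 101; bond gives 134 − 20 = 114. Deviates. ✗
Incompetent: no bond gives 101 − 0 = 101; bond gives 134 − 50 = 84. Stays. ✓

No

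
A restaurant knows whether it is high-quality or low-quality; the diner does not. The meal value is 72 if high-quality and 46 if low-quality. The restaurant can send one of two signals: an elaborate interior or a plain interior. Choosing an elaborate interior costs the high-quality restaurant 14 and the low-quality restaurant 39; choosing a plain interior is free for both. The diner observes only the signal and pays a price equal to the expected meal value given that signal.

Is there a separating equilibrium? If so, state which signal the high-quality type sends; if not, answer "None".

Try high-quality → elaborate interior, low-quality → plain interior:
  Under separation the diner infers type exactly: elaborate interior → high-quality (pays 72), plain interior → low-quality (pays 46).
  High-quality: elaborate interior gives 72 − 14 = 58; plain interior gives 46 − 0 = 46. No deviation. ✓
  Low-quality: plain interior gives 46 − 0 = 46; elaborate interior gives 72 − 39 = 33. No deviation. ✓
Both hold — the high-quality type sends elaborate interior.

elaborate interior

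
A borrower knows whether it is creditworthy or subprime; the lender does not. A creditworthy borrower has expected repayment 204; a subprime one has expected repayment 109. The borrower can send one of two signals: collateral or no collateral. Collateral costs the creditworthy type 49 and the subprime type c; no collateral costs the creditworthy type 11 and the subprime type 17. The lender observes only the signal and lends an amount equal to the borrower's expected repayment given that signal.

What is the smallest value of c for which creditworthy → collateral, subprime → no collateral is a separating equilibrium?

Under separation: collateral → creditworthy (pays 204); no collateral → subprime (pays 109).
Creditworthy: 204 − 49 = 155 ≥ 109 − 11 = 98. Holds regardless of c. ✓
Subprime: 109 − 17 ≥ 204 − c, so c ≥ 204 − 92 = 112.

112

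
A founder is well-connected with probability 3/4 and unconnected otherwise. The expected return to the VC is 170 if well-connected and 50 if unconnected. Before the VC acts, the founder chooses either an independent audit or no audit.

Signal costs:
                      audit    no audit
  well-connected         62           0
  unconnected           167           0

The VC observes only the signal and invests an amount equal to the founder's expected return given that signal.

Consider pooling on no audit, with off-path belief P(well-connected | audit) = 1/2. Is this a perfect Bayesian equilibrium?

At the pooled signal (no audit) the VC holds the prior 3/4 and pays 3/4·170 + 1/4·50 = 140. Off-path (audit) belief 1/2 gives 1/2·170 + 1/2·50 = 110.
Well-connected: no audit gives 140 − 0 = 140; audit gives 110 − 62 = 48. Stays. ✓
Unconnected: no audit gives 140 − 0 = 140; audit gives 110 − 167 = -57. Stays. ✓

Yes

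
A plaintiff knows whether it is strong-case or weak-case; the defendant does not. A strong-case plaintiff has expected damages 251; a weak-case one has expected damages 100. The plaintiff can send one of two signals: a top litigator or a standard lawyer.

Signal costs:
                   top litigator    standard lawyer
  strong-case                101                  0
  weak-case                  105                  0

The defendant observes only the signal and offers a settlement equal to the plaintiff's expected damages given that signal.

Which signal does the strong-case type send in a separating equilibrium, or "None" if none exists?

Try strong-case → top litigator, weak-case → standard lawyer:
  If types separate, top litigator earns payment 251 and standard lawyer earns 100.
  Strong-case: top litigator gives 251 − 101 = 150; standard lawyer gives 100 − 0 = 100. No deviation. ✓
  Weak-case: standard lawyer gives 100 − 0 = 100; top litigator gives 251 − 105 = 146. Would deviate. ✗
Try strong-case → standard lawyer, weak-case → top litigator:
  If types separate, standard lawyer earns payment 251 and top litigator earns 100.
  Strong-case: standard lawyer gives 251 − 0 = 251; top litigator gives 100 − 101 = -1. No deviation. ✓
  Weak-case: top litigator gives 100 − 105 = -5; standard lawyer gives 251 − 0 = 251. Would deviate. ✗
Neither assignment is incentive-compatible.

None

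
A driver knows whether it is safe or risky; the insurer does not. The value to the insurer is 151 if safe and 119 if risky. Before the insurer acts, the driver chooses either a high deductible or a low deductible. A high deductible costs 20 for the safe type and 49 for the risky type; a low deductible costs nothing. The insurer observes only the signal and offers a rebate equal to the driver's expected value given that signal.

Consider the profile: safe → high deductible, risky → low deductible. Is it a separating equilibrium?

If types separate, high deductible earns payment 151 and low deductible earns 119.
Safe: high deductible gives 151 − 20 = 131; low deductible gives 119 − 0 = 119. No deviation. ✓
Risky: low deductible gives 119 − 0 = 119; high deductible gives 151 − 49 = 102. No deviation. ✓
Neither type gains from mimicking the other.

Yes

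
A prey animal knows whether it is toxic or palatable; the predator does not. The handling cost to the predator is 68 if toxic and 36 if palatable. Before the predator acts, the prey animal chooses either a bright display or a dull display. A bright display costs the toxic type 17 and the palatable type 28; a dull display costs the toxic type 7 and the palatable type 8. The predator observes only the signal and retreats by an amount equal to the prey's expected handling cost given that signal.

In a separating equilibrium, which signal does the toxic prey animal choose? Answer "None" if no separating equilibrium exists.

None

Try toxic → bright display, palatable → dull display:
  If types separate, bright display earns payment 68 and dull display earns 36.
  Toxic: bright display gives 68 − 17 = 51; dull display gives 36 − 7 = 29. No deviation. ✓
  Palatable: dull display gives 36 − 8 = 28; bright display gives 68 − 28 = 40. Would deviate. ✗
Try toxic → dull display, palatable → bright display:
  If types separate, dull display earns payment 68 and bright display earns 36.
  Toxic: dull display gives 68 − 7 = 61; bright display gives 36 − 17 = 19. No deviation. ✓
  Palatable: bright display gives 36 − 28 = 8; dull display gives 68 − 8 = 60. Would deviate. ✗
Neither assignment is incentive-compatible.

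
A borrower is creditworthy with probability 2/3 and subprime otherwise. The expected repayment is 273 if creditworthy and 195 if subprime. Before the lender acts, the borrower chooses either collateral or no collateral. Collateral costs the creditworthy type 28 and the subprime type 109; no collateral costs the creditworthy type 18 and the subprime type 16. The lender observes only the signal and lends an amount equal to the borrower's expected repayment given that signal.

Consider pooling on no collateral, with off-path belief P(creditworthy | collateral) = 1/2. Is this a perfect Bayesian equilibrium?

Yes

On the equilibrium path (no collateral) the lender holds the prior 2/3 and pays 2/3·273 + 1/3·195 = 247. Off-path (collateral) belief 1/2 gives 1/2·273 + 1/2·195 = 234.
Creditworthy: no collateral gives 247 − 18 = 229; collateral gives 234 − 28 = 206. Stays. ✓
Subprime: no collateral gives 247 − 16 = 231; collateral gives 234 − 109 = 125. Stays. ✓
Beliefs are Bayes-consistent on-path and both types best-respond.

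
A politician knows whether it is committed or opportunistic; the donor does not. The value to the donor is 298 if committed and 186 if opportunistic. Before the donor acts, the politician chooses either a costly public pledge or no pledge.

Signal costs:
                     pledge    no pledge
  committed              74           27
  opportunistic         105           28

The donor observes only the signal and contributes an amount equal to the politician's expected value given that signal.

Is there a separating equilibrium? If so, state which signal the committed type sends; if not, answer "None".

Try committed → pledge, opportunistic → no pledge:
  If types separate, pledge earns payment 298 and no pledge earns 186.
  Committed: pledge gives 298 − 74 = 224; no pledge gives 186 − 27 = 159. No deviation. ✓
  Opportunistic: no pledge gives 186 − 28 = 158; pledge gives 298 − 105 = 193. Would deviate. ✗
Try committed → no pledge, opportunistic → pledge:
  If types separate, no pledge earns payment 298 and pledge earns 186.
  Committed: no pledge gives 298 − 27 = 271; pledge gives 186 − 74 = 112. No deviation. ✓
  Opportunistic: pledge gives 186 − 105 = 81; no pledge gives 298 − 28 = 270. Would deviate. ✗
Neither assignment is incentive-compatible.

None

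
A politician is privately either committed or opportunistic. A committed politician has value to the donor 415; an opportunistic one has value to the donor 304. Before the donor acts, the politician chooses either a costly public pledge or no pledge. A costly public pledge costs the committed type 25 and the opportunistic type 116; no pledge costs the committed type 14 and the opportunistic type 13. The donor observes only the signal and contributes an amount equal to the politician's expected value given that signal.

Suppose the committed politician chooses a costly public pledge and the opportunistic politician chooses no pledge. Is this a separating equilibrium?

If types separate, pledge earns payment 415 and no pledge earns 304.
Committed: pledge gives 415 − 25 = 390; no pledge gives 304 − 14 = 290. No deviation. ✓
Opportunistic: no pledge gives 304 − 13 = 291; pledge gives 415 − 116 = 299. Would deviate. ✗

No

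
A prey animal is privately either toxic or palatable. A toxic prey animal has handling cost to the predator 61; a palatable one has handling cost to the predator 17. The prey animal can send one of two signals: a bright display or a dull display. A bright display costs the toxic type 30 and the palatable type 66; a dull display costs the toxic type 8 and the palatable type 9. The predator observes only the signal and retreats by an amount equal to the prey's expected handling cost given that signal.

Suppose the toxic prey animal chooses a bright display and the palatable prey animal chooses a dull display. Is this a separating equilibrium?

If types separate, bright display earns payment 61 and dull display earns 17.
Toxic: bright display gives 61 − 30 = 31; dull display gives 17 − 8 = 9. No deviation. ✓
Palatable: dull display gives 17 − 9 = 8; bright display gives 61 − 66 = -5. No deviation. ✓
Neither type gains from mimicking the other.

Yes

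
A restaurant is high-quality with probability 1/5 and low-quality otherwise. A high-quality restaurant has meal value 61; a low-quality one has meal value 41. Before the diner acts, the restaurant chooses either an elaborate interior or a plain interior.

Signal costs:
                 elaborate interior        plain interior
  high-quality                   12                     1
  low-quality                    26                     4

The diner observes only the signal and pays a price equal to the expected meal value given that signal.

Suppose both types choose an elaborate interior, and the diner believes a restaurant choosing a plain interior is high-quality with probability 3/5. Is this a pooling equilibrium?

No

At the pooled signal (elaborate interior) the diner holds the prior 1/5 and pays 1/5·61 + 4/5·41 = 45. Off-path (plain interior) belief 3/5 gives 3/5·61 + 2/5·41 = 53.
High-quality: elaborate interior gives 45 − 12 = 33; plain interior gives 53 − 1 = 52. Deviates. ✗
Low-quality: elaborate interior gives 45 − 26 = 19; plain interior gives 53 − 4 = 49. Deviates. ✗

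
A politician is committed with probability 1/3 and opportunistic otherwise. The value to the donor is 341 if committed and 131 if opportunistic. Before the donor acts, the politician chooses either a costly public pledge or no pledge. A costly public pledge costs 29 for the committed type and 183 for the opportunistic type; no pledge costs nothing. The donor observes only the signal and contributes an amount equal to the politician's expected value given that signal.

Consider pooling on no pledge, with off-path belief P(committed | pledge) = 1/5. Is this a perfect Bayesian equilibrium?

Yes

At the pooled signal (no pledge) the donor holds the prior 1/3 and pays 1/3·341 + 2/3·131 = 201. Off-path (pledge) belief 1/5 gives 1/5·341 + 4/5·131 = 173.
Committed: no pledge gives 201 − 0 = 201; pledge gives 173 − 29 = 144. Stays. ✓
Opportunistic: no pledge gives 201 − 0 = 201; pledge gives 173 − 183 = -10. Stays. ✓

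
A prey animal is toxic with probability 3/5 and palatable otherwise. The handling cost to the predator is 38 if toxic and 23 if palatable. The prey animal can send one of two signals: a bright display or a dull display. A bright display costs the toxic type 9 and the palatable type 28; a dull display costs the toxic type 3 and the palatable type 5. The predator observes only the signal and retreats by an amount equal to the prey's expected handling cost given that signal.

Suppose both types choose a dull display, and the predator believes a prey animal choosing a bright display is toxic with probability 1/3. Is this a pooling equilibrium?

On the equilibrium path (dull display) the predator holds the prior 3/5 and pays 3/5·38 + 2/5·23 = 32. Off-path (bright display) belief 1/3 gives 1/3·38 + 2/3·23 = 28.
Toxic: dull display gives 32 − 3 = 29; bright display gives 28 − 9 = 19. Stays. ✓
Palatable: dull display gives 32 − 5 = 27; bright display gives 28 − 28 = 0. Stays. ✓
Beliefs are Bayes-consistent on-path and both types best-respond.

Yes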